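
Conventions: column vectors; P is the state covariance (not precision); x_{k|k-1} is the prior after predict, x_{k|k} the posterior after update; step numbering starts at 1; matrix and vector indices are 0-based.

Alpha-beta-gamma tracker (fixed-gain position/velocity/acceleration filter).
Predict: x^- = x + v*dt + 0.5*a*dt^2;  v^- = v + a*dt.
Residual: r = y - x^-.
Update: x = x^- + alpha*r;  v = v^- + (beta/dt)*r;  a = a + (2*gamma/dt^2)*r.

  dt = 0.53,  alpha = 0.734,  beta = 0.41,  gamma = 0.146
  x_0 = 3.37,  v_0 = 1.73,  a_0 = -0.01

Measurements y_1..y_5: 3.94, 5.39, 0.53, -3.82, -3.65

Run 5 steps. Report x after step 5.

x_post = -4.9603

step 1: x_pred=4.2855  r=-0.3455  x^+=4.0319  v^+=1.4574  a^+=-0.3691
step 2: x_pred=4.7525  r=0.6375  x^+=5.2204  v^+=1.7549  a^+=0.2936
step 3: x_pred=6.1918  r=-5.6618  x^+=2.0360  v^+=-2.4693  a^+=-5.5920
step 4: x_pred=-0.0581  r=-3.7619  x^+=-2.8193  v^+=-8.3432  a^+=-9.5025
step 5: x_pred=-8.5759  r=4.9259  x^+=-4.9603  v^+=-9.5690  a^+=-4.3820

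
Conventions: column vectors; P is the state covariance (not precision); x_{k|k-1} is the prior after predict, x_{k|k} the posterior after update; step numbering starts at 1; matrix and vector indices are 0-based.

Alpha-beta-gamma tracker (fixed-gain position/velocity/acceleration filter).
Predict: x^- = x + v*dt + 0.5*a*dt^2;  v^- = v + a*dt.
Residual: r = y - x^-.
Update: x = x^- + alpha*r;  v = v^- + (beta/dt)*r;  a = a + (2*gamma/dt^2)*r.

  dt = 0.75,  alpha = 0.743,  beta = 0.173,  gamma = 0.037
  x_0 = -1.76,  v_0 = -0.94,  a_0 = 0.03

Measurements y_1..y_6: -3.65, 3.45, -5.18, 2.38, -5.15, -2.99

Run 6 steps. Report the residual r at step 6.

resid = 0.5889

step 1: x_pred=-2.4566  r=-1.1934  x^+=-3.3433  v^+=-1.1928  a^+=-0.1270
step 2: x_pred=-4.2736  r=7.7236  x^+=1.4650  v^+=0.4935  a^+=0.8891
step 3: x_pred=2.0852  r=-7.2652  x^+=-3.3128  v^+=-0.5155  a^+=-0.0667
step 4: x_pred=-3.7182  r=6.0982  x^+=0.8128  v^+=0.8411  a^+=0.7356
step 5: x_pred=1.6505  r=-6.8005  x^+=-3.4023  v^+=-0.1759  a^+=-0.1591
step 6: x_pred=-3.5789  r=0.5889  x^+=-3.1414  v^+=-0.1593  a^+=-0.0816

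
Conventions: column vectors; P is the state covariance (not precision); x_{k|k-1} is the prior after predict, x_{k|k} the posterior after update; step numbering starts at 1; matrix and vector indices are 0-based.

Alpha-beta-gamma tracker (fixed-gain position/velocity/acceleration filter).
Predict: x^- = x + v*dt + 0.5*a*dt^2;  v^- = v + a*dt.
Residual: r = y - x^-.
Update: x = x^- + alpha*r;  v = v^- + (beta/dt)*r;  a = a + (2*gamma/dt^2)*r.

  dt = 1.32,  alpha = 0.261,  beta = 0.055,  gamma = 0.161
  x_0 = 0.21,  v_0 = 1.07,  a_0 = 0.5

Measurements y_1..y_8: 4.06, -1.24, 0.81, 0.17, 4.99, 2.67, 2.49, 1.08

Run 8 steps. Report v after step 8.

v_post = -3.9155

step 1: x_pred=2.0580  r=2.0020  x^+=2.5805  v^+=1.8134  a^+=0.8700
step 2: x_pred=5.7322  r=-6.9722  x^+=3.9124  v^+=2.6713  a^+=-0.4185
step 3: x_pred=7.0739  r=-6.2639  x^+=5.4390  v^+=1.8579  a^+=-1.5761
step 4: x_pred=6.5183  r=-6.3483  x^+=4.8614  v^+=-0.4871  a^+=-2.7493
step 5: x_pred=1.8233  r=3.1667  x^+=2.6498  v^+=-3.9842  a^+=-2.1641
step 6: x_pred=-4.4946  r=7.1646  x^+=-2.6247  v^+=-6.5422  a^+=-0.8400
step 7: x_pred=-11.9922  r=14.4822  x^+=-8.2123  v^+=-7.0476  a^+=1.8363
step 8: x_pred=-15.9154  r=16.9954  x^+=-11.4796  v^+=-3.9155  a^+=4.9771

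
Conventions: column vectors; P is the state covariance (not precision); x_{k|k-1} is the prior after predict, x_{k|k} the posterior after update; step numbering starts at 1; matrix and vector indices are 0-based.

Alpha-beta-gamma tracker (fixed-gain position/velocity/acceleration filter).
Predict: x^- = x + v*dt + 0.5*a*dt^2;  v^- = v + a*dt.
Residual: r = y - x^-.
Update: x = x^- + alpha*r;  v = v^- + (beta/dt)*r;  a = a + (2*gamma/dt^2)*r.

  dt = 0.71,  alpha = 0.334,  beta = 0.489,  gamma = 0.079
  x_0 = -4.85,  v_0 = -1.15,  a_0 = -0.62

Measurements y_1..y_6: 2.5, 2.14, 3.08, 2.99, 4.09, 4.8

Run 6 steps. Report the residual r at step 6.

resid = -0.9405

step 1: x_pred=-5.8228  r=8.3228  x^+=-3.0430  v^+=4.1420  a^+=1.9886
step 2: x_pred=0.3991  r=1.7409  x^+=0.9805  v^+=6.7529  a^+=2.5343
step 3: x_pred=6.4139  r=-3.3339  x^+=5.3004  v^+=6.2561  a^+=1.4893
step 4: x_pred=10.1176  r=-7.1276  x^+=7.7370  v^+=2.4045  a^+=-0.7447
step 5: x_pred=9.2565  r=-5.1665  x^+=7.5309  v^+=-1.6825  a^+=-2.3640
step 6: x_pred=5.7405  r=-0.9405  x^+=5.4264  v^+=-4.0087  a^+=-2.6588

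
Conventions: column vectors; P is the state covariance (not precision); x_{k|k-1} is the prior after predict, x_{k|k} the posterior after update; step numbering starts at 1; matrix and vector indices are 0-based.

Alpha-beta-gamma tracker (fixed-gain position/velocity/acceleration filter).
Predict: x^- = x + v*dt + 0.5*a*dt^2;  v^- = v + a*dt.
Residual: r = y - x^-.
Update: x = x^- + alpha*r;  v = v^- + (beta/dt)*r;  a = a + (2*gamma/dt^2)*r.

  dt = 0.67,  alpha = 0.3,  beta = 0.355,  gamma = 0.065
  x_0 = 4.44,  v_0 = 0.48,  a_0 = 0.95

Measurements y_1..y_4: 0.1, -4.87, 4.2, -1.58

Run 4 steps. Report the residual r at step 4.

resid = 2.0634

step 1: x_pred=4.9748  r=-4.8748  x^+=3.5124  v^+=-1.4664  a^+=-0.4617
step 2: x_pred=2.4262  r=-7.2962  x^+=0.2374  v^+=-5.6417  a^+=-2.5747
step 3: x_pred=-4.1205  r=8.3205  x^+=-1.6243  v^+=-2.9581  a^+=-0.1651
step 4: x_pred=-3.6434  r=2.0634  x^+=-3.0243  v^+=-1.9755  a^+=0.4324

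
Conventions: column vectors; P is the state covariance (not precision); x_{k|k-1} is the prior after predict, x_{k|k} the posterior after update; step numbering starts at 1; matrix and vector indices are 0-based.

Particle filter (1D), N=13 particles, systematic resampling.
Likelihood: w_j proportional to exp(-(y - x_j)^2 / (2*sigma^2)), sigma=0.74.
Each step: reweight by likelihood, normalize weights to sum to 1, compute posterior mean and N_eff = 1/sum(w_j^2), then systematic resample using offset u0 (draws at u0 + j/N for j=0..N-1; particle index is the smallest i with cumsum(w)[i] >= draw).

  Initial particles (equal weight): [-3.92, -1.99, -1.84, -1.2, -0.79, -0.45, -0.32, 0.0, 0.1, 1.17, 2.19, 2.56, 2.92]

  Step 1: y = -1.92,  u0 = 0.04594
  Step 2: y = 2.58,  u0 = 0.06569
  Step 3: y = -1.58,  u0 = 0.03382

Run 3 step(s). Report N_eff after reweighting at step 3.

step 1: w=[0.0080, 0.3068, 0.3064, 0.1920, 0.0960, 0.0428, 0.0298, 0.0106, 0.0074, 0.0001, 0.0000, 0.0000, 0.0000]  mean=-1.5400  Neff=4.2182  idx=[1, 1, 1, 1, 2, 2, 2, 2, 3, 3, 4, 4, 6]
step 2: w=[0.0000, 0.0000, 0.0000, 0.0000, 0.0000, 0.0000, 0.0000, 0.0000, 0.0041, 0.0041, 0.0592, 0.0592, 0.8732]  mean=-0.3831  Neff=1.2995  idx=[10, 12, 12, 12, 12, 12, 12, 12, 12, 12, 12, 12, 12]
step 3: w=[0.1673, 0.0694, 0.0694, 0.0694, 0.0694, 0.0694, 0.0694, 0.0694, 0.0694, 0.0694, 0.0694, 0.0694, 0.0694]  mean=-0.3986  Neff=11.6599  idx=[0, 0, 1, 2, 3, 4, 5, 6, 7, 9, 10, 11, 12]

N_eff = 11.6599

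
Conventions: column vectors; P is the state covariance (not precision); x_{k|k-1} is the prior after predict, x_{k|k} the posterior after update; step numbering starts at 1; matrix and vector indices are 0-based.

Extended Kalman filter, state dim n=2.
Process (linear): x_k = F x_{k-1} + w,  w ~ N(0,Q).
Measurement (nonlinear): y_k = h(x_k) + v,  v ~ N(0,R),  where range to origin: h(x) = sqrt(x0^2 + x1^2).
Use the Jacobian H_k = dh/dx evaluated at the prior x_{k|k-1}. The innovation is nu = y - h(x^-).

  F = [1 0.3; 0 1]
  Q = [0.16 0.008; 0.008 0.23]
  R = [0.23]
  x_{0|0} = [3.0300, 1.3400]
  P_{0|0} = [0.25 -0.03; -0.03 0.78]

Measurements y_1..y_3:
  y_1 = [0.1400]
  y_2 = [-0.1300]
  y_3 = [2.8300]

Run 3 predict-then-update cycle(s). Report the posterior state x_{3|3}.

x_post = [2.0978, 1.4025]

step 1: x^-=[3.4320, 1.3400]  P^-=[0.4622 0.2120; 0.2120 1.0100]  H_jac=[0.9315 0.3637]  S=[0.9083]  K=[0.5589; 0.6218]  nu=[-3.5443]  x^+=[1.4511, -0.8640]  P^+=[0.1785 -0.1037; -0.1037 0.6588]
step 2: x^-=[1.1919, -0.8640]  P^-=[0.3356 0.1020; 0.1020 0.8888]  H_jac=[0.8097 -0.5869]  S=[0.6592]  K=[0.3214; -0.6661]  nu=[-1.6021]  x^+=[0.6770, 0.2031]  P^+=[0.2675 0.2431; 0.2431 0.5963]
step 3: x^-=[0.7380, 0.2031]  P^-=[0.6270 0.4300; 0.4300 0.8263]  H_jac=[0.9642 0.2653]  S=[1.0910]  K=[0.6586; 0.5809]  nu=[2.0646]  x^+=[2.0978, 1.4025]  P^+=[0.1537 0.0125; 0.0125 0.4581]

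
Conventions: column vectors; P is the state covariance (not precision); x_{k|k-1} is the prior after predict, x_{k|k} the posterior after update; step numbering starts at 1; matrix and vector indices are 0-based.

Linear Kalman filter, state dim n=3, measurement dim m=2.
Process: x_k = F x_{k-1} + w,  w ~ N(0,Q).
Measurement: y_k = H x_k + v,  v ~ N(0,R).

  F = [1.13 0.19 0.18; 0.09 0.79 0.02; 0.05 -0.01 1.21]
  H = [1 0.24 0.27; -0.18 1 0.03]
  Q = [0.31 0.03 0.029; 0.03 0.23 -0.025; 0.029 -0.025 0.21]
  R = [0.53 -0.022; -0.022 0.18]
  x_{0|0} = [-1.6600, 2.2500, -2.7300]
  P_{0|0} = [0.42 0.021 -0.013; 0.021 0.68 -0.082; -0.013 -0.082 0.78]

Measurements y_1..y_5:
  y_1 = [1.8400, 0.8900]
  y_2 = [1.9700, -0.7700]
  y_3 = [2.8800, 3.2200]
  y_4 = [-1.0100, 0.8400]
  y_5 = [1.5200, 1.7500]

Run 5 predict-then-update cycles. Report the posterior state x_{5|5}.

step 1: x^-=[-1.9397, 1.5735, -3.4088]  P^-=[0.8942 0.1842 0.1847; 0.1842 0.6585 -0.0886; 0.1847 -0.0886 1.3535]  S=[1.7375 0.1343; 0.1343 0.7950]  K=[0.5735 -0.0607; 0.1243 0.7622; 0.3164 -0.1556]  nu=[4.3224, -0.9304]  x^+=[0.5957, 1.4017, -1.8963]  P^+=[0.3292 0.0394 -0.1235; 0.0394 0.1443 -0.0924; -0.1235 -0.0924 1.1735]
step 2: x^-=[0.5981, 1.1230, -2.2788]  P^-=[0.7339 0.1069 0.1117; 0.1069 0.3255 -0.0966; 0.1117 -0.0966 1.9162]  S=[1.5215 0.0130; 0.0130 0.4854]  K=[0.5196 -0.0588; 0.0992 0.6221; 0.3994 -0.1328]  nu=[1.7177, -1.7170]  x^+=[1.5915, 0.2251, -1.3648]  P^+=[0.3223 0.0422 -0.2066; 0.0422 0.1210 -0.1199; -0.2066 -0.1199 1.6664]
step 3: x^-=[1.5955, 0.2938, -1.5741]  P^-=[0.7058 0.0998 0.0982; 0.0998 0.3103 -0.1198; 0.0982 -0.1198 2.6284]  S=[1.5307 0.0072; 0.0072 0.4713]  K=[0.4943 -0.0591; 0.0899 0.6112; 0.5096 -0.1321]  nu=[1.6390, 3.2606]  x^+=[2.2132, 2.4339, -1.1697]  P^+=[0.3305 0.0467 -0.2904; 0.0467 0.1211 -0.1540; -0.2904 -0.1540 2.2236]
step 4: x^-=[2.7528, 2.0986, -1.3291]  P^-=[0.6998 0.0985 0.0968; 0.0985 0.3098 -0.1479; 0.0968 -0.1479 3.4350]  S=[1.5785 0.0057; 0.0057 0.4702]  K=[0.4751 -0.0579; 0.0820 0.6108; 0.6269 -0.1401]  nu=[-3.9076, -0.7232]  x^+=[0.9382, 1.3363, -3.6775]  P^+=[0.3423 0.0520 -0.3765; 0.0520 0.1232 -0.1910; -0.3765 -0.1910 2.8064]
step 5: x^-=[0.6521, 1.0666, -4.4162]  P^-=[0.6985 0.0982 0.0974; 0.0982 0.3108 -0.1784; 0.0974 -0.1784 4.2787]  S=[1.6350 0.0043; 0.0043 0.4702]  K=[0.4579 -0.0564; 0.0747 0.6114; 0.7404 -0.1505]  nu=[1.8043, 0.9333]  x^+=[1.4256, 1.7719, -3.2207]  P^+=[0.3544 0.0574 -0.4604; 0.0574 0.1256 -0.2274; -0.4604 -0.2274 3.3728]

x_post = [1.4256, 1.7719, -3.2207]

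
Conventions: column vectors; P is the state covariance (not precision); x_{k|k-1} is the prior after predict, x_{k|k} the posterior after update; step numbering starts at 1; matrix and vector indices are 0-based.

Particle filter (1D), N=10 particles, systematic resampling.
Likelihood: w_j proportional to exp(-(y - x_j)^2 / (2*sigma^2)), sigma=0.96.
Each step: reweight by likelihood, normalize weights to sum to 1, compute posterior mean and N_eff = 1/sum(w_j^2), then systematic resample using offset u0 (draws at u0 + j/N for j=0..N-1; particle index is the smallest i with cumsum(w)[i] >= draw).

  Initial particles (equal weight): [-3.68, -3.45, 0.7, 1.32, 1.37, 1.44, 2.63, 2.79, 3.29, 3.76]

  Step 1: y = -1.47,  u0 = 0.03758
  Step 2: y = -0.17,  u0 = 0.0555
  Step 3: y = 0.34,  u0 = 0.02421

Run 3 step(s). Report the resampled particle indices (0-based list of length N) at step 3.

resampled_idx = [0, 1, 2, 3, 4, 5, 5, 6, 7, 8]

step 1: w=[0.2316, 0.3907, 0.2547, 0.0480, 0.0412, 0.0331, 0.0004, 0.0002, 0.0000, 0.0000]  mean=-1.8530  Neff=3.6193  idx=[0, 0, 1, 1, 1, 1, 2, 2, 2, 4]
step 2: w=[0.0005, 0.0005, 0.0013, 0.0013, 0.0013, 0.0013, 0.2909, 0.2909, 0.2909, 0.1211]  mean=0.7551  Neff=3.7241  idx=[6, 6, 6, 7, 7, 7, 8, 8, 8, 9]
step 3: w=[0.1041, 0.1041, 0.1041, 0.1041, 0.1041, 0.1041, 0.1041, 0.1041, 0.1041, 0.0628]  mean=0.7421  Neff=9.8488  idx=[0, 1, 2, 3, 4, 5, 5, 6, 7, 8]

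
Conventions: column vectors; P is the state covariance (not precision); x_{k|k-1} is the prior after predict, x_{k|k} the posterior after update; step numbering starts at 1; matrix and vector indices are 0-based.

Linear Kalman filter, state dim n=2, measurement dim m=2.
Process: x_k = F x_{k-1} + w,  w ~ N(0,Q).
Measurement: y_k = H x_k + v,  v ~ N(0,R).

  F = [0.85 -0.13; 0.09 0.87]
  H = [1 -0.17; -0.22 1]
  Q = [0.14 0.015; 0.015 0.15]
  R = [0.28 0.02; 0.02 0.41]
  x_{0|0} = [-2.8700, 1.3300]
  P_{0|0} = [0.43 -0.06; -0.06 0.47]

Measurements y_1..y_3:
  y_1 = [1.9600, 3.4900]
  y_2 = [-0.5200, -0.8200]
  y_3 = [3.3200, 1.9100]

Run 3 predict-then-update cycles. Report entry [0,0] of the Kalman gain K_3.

step 1: x^-=[-2.6124, 0.8988]  P^-=[0.4719 -0.0489; -0.0489 0.4998]  S=[0.7830 -0.2195; -0.2195 0.9542]  K=[0.6076 -0.0203; -0.0224 0.5299]  nu=[4.7252, 2.0165]  x^+=[0.2179, 1.8615]  P^+=[0.1770 0.0428; 0.0428 0.2262]
step 2: x^-=[-0.0568, 1.6391]  P^-=[0.2623 0.0341; 0.0341 0.3294]  S=[0.5402 -0.0583; -0.0583 0.7371]  K=[0.4754 0.0056; 0.0067 0.4372]  nu=[-0.1846, -2.4716]  x^+=[-0.1583, 0.5572]  P^+=[0.1405 0.0427; 0.0427 0.1888]
step 3: x^-=[-0.2070, 0.4705]  P^-=[0.2352 0.0355; 0.0355 0.3007]  S=[0.5119 -0.0461; -0.0461 0.7065]  K=[0.4484 0.0062; 0.0068 0.4150]  nu=[3.6070, 1.3939]  x^+=[1.4188, 1.0736]  P^+=[0.1326 0.0407; 0.0407 0.1793]

K[0,0] = 0.4484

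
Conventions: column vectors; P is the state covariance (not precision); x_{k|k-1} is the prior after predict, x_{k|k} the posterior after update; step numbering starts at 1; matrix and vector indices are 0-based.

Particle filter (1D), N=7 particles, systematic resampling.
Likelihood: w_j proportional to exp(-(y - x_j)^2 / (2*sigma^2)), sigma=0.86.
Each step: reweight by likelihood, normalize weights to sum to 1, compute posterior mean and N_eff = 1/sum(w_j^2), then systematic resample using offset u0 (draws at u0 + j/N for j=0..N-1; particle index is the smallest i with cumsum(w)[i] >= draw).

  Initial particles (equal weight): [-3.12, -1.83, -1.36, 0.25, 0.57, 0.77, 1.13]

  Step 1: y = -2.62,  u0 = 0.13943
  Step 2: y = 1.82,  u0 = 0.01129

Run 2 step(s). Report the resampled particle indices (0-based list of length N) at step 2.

resampled_idx = [3, 5, 5, 5, 6, 6, 6]

step 1: w=[0.4571, 0.3550, 0.1851, 0.0021, 0.0006, 0.0002, 0.0000]  mean=-2.3263  Neff=2.7087  idx=[0, 0, 0, 1, 1, 2, 2]
step 2: w=[0.0000, 0.0000, 0.0000, 0.0512, 0.0512, 0.4487, 0.4487]  mean=-1.4083  Neff=2.4512  idx=[3, 5, 5, 5, 6, 6, 6]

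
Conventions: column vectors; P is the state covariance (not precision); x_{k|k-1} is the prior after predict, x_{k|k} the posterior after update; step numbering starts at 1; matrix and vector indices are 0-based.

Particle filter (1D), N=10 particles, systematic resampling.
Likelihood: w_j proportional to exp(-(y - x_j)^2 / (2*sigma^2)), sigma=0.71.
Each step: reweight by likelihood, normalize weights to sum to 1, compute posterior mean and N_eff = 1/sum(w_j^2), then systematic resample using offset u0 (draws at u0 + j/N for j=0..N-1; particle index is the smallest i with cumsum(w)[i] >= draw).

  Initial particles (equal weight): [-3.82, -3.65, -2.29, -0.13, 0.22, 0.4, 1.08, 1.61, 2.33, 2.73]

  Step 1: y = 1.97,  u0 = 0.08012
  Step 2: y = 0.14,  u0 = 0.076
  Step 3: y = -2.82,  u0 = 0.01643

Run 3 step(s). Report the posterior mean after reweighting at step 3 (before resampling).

post_mean = 1.0828

step 1: w=[0.0000, 0.0000, 0.0000, 0.0043, 0.0164, 0.0296, 0.1558, 0.3006, 0.3006, 0.1927]  mean=1.8935  Neff=4.1108  idx=[6, 6, 7, 7, 7, 8, 8, 8, 9, 9]
step 2: w=[0.3433, 0.3433, 0.0967, 0.0967, 0.0967, 0.0071, 0.0071, 0.0071, 0.0011, 0.0011]  mean=1.2638  Neff=3.7898  idx=[0, 0, 0, 1, 1, 1, 1, 2, 3, 4]
step 3: w=[0.1421, 0.1421, 0.1421, 0.1421, 0.1421, 0.1421, 0.1421, 0.0018, 0.0018, 0.0018]  mean=1.0828  Neff=7.0750  idx=[0, 0, 1, 2, 2, 3, 4, 5, 5, 6]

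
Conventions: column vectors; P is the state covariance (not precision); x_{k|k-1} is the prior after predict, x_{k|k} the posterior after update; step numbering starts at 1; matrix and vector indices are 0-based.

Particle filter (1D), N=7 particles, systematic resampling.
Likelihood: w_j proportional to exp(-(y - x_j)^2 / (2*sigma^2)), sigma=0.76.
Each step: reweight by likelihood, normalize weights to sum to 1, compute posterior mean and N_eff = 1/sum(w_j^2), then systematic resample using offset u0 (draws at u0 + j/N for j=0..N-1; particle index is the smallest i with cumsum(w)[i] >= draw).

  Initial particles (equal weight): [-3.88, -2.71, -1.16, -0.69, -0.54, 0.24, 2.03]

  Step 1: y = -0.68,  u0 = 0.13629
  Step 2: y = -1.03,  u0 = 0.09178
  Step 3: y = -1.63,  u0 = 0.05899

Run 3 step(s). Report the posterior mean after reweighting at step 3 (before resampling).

post_mean = -0.7445

step 1: w=[0.0000, 0.0085, 0.2473, 0.3018, 0.2968, 0.1451, 0.0005]  mean=-0.6427  Neff=3.8253  idx=[2, 3, 3, 4, 4, 4, 5]
step 2: w=[0.1798, 0.1651, 0.1651, 0.1482, 0.1482, 0.1482, 0.0452]  mean=-0.6658  Neff=6.4580  idx=[0, 1, 2, 3, 4, 4, 5]
step 3: w=[0.2592, 0.1460, 0.1460, 0.1122, 0.1122, 0.1122, 0.1122]  mean=-0.7445  Neff=6.2435  idx=[0, 0, 1, 2, 3, 4, 6]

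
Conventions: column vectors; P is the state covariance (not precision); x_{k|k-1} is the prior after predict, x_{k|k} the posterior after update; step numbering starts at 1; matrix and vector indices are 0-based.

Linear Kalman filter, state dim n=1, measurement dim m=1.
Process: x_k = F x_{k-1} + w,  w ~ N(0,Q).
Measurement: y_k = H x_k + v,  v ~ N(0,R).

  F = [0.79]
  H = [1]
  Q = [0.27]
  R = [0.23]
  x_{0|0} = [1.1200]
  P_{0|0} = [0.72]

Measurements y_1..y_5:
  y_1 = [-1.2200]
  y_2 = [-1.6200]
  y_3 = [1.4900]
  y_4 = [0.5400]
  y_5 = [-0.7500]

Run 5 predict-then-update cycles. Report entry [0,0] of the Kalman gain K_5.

step 1: x^-=[0.8848]  P^-=[0.7194]  S=[0.9494]  K=[0.7577]  nu=[-2.1048]  x^+=[-0.7101]  P^+=[0.1743]
step 2: x^-=[-0.5610]  P^-=[0.3788]  S=[0.6088]  K=[0.6222]  nu=[-1.0590]  x^+=[-1.2199]  P^+=[0.1431]
step 3: x^-=[-0.9637]  P^-=[0.3593]  S=[0.5893]  K=[0.6097]  nu=[2.4537]  x^+=[0.5324]  P^+=[0.1402]
step 4: x^-=[0.4206]  P^-=[0.3575]  S=[0.5875]  K=[0.6085]  nu=[0.1194]  x^+=[0.4932]  P^+=[0.1400]
step 5: x^-=[0.3897]  P^-=[0.3573]  S=[0.5873]  K=[0.6084]  nu=[-1.1397]  x^+=[-0.3037]  P^+=[0.1399]

K[0,0] = 0.6084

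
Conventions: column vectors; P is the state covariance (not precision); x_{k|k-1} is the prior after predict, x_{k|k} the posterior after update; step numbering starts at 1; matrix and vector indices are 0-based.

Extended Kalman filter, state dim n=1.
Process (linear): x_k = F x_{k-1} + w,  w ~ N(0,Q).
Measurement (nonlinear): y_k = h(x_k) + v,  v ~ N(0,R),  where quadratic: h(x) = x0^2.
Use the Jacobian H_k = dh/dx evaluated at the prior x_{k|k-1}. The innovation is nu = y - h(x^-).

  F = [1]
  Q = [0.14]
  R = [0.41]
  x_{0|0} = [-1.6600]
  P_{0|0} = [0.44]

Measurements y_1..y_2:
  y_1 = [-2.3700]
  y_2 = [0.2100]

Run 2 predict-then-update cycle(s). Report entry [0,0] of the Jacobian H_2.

H_jac[0,0] = -0.4184

step 1: x^-=[-1.6600]  P^-=[0.5800]  H_jac=[-3.3200]  S=[6.8030]  K=[-0.2831]  nu=[-5.1256]  x^+=[-0.2092]  P^+=[0.0350]
step 2: x^-=[-0.2092]  P^-=[0.1750]  H_jac=[-0.4184]  S=[0.4406]  K=[-0.1661]  nu=[0.1662]  x^+=[-0.2368]  P^+=[0.1628]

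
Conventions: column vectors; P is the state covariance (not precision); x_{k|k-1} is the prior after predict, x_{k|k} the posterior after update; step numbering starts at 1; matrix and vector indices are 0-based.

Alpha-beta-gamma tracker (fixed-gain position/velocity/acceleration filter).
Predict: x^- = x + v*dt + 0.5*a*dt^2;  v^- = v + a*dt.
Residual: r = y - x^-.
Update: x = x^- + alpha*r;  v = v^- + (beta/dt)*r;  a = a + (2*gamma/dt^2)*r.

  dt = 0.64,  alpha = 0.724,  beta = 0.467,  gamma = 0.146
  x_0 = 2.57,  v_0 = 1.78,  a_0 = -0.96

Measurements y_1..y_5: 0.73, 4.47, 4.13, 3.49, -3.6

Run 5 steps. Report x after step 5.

step 1: x_pred=3.5126  r=-2.7826  x^+=1.4980  v^+=-0.8648  a^+=-2.9437
step 2: x_pred=0.3416  r=4.1284  x^+=3.3306  v^+=0.2636  a^+=-0.0006
step 3: x_pred=3.4992  r=0.6308  x^+=3.9559  v^+=0.7235  a^+=0.4491
step 4: x_pred=4.5109  r=-1.0209  x^+=3.7718  v^+=0.2660  a^+=-0.2787
step 5: x_pred=3.8849  r=-7.4849  x^+=-1.5342  v^+=-5.3740  a^+=-5.6147

x_post = -1.5342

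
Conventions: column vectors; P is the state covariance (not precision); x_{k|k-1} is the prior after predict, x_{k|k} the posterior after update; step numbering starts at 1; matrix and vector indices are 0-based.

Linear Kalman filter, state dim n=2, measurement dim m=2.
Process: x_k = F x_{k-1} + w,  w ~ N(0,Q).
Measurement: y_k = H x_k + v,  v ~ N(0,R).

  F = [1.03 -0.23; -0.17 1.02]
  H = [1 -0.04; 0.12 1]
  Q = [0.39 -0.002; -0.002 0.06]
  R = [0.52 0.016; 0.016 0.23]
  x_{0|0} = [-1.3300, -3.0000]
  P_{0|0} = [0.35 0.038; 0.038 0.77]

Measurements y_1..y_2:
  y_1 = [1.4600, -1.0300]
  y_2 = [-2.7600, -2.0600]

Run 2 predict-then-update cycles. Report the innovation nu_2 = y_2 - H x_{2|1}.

innov = [-3.6721, -0.4762]

step 1: x^-=[-0.6799, -2.8339]  P^-=[0.7840 -0.2025; -0.2025 0.8580]  S=[1.3216 -0.1258; -0.1258 1.0507]  K=[0.5963 -0.0318; -0.1049 0.7809]  nu=[2.0265, 1.8855]  x^+=[0.4686, -1.5740]  P^+=[0.3082 -0.0348; -0.0348 0.1821]
step 2: x^-=[0.8447, -1.6852]  P^-=[0.7431 -0.1366; -0.1366 0.2704]  S=[1.2744 -0.0416; -0.0416 0.4784]  K=[0.5858 -0.0482; -0.0986 0.5225]  nu=[-3.6721, -0.4762]  x^+=[-1.2834, -1.5719]  P^+=[0.3023 -0.0380; -0.0380 0.1232]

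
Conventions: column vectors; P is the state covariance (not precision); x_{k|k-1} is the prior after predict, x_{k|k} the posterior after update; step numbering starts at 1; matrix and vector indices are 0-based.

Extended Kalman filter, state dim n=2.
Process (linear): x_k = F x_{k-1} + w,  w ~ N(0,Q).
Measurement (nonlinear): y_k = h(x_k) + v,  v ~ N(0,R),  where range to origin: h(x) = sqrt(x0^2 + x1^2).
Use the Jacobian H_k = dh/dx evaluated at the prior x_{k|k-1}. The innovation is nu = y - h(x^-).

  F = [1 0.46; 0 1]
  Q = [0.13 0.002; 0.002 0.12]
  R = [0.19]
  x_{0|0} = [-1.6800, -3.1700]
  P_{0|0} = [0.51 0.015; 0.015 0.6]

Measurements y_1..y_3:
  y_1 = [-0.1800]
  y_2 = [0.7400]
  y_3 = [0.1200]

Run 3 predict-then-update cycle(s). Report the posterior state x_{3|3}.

x_post = [-0.3699, -0.1709]

step 1: x^-=[-3.1382, -3.1700]  P^-=[0.7808 0.2930; 0.2930 0.7200]  H_jac=[-0.7035 -0.7107]  S=[1.2331]  K=[-0.6143; -0.5821]  nu=[-4.6406]  x^+=[-0.2873, -0.4685]  P^+=[0.3154 -0.1480; -0.1480 0.3021]
step 2: x^-=[-0.5028, -0.4685]  P^-=[0.3732 -0.0070; -0.0070 0.4221]  H_jac=[-0.7316 -0.6817]  S=[0.5790]  K=[-0.4633; -0.4882]  nu=[0.0528]  x^+=[-0.5272, -0.4943]  P^+=[0.2489 -0.1380; -0.1380 0.2841]
step 3: x^-=[-0.7546, -0.4943]  P^-=[0.3121 -0.0053; -0.0053 0.4041]  H_jac=[-0.8365 -0.5479]  S=[0.5249]  K=[-0.4919; -0.4135]  nu=[-0.7821]  x^+=[-0.3699, -0.1709]  P^+=[0.1851 -0.1120; -0.1120 0.3144]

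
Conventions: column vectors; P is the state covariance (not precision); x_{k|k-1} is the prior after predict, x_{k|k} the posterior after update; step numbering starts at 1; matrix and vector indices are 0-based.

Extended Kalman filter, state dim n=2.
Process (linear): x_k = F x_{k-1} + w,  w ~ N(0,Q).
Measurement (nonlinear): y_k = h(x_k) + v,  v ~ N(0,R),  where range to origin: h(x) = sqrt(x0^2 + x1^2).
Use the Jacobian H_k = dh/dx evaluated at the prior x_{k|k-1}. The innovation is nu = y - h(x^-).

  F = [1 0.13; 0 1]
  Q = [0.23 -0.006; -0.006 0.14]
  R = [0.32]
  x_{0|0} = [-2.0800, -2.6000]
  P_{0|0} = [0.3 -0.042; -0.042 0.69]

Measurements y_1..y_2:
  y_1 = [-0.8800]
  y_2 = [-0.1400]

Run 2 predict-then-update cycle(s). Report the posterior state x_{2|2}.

x_post = [-0.1868, -0.1206]

step 1: x^-=[-2.4180, -2.6000]  P^-=[0.5307 0.0417; 0.0417 0.8300]  H_jac=[-0.6810 -0.7323]  S=[1.0528]  K=[-0.3723; -0.6043]  nu=[-4.4306]  x^+=[-0.7684, 0.0773]  P^+=[0.3848 -0.1952; -0.1952 0.4456]
step 2: x^-=[-0.7584, 0.0773]  P^-=[0.5716 -0.1432; -0.1432 0.5856]  H_jac=[-0.9948 0.1014]  S=[0.9206]  K=[-0.6334; 0.2193]  nu=[-0.9023]  x^+=[-0.1868, -0.1206]  P^+=[0.2022 -0.0154; -0.0154 0.5413]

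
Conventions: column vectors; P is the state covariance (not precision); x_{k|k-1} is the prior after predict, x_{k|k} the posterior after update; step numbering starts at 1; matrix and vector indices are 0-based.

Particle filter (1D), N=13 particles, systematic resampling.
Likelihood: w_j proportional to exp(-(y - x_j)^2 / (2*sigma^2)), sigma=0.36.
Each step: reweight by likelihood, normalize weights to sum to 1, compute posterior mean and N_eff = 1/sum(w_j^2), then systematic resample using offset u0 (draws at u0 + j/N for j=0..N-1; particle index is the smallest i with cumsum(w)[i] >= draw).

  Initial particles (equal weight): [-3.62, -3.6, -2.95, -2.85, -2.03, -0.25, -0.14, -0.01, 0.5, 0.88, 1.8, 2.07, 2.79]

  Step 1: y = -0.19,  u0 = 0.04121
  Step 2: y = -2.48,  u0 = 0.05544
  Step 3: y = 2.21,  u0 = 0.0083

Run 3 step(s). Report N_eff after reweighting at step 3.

step 1: w=[0.0000, 0.0000, 0.0000, 0.0000, 0.0000, 0.3254, 0.3268, 0.2912, 0.0526, 0.0040, 0.0000, 0.0000, 0.0000]  mean=-0.1002  Neff=3.3301  idx=[5, 5, 5, 5, 6, 6, 6, 6, 7, 7, 7, 7, 8]
step 2: w=[0.2161, 0.2161, 0.2161, 0.2161, 0.0311, 0.0311, 0.0311, 0.0311, 0.0028, 0.0028, 0.0028, 0.0028, 0.0000]  mean=-0.2337  Neff=5.2423  idx=[0, 0, 0, 1, 1, 2, 2, 2, 3, 3, 3, 5, 7]
step 3: w=[0.0379, 0.0379, 0.0379, 0.0379, 0.0379, 0.0379, 0.0379, 0.0379, 0.0379, 0.0379, 0.0379, 0.2917, 0.2917]  mean=-0.1858  Neff=5.3784  idx=[0, 2, 4, 6, 8, 10, 11, 11, 11, 11, 12, 12, 12]

N_eff = 5.3784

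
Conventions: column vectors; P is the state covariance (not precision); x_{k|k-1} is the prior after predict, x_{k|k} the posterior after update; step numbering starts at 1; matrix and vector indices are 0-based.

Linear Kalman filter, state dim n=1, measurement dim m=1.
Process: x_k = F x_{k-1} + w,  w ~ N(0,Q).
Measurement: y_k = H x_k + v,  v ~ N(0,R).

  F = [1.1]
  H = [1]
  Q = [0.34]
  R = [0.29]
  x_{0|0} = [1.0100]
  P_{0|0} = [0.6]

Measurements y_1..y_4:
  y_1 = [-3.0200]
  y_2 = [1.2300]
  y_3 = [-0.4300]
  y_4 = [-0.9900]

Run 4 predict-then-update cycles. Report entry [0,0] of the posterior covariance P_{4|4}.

P_post[0,0] = 0.1926

step 1: x^-=[1.1110]  P^-=[1.0660]  S=[1.3560]  K=[0.7861]  nu=[-4.1310]  x^+=[-2.1365]  P^+=[0.2280]
step 2: x^-=[-2.3502]  P^-=[0.6159]  S=[0.9059]  K=[0.6799]  nu=[3.5802]  x^+=[0.0838]  P^+=[0.1972]
step 3: x^-=[0.0922]  P^-=[0.5786]  S=[0.8686]  K=[0.6661]  nu=[-0.5222]  x^+=[-0.2556]  P^+=[0.1932]
step 4: x^-=[-0.2812]  P^-=[0.5737]  S=[0.8637]  K=[0.6643]  nu=[-0.7088]  x^+=[-0.7520]  P^+=[0.1926]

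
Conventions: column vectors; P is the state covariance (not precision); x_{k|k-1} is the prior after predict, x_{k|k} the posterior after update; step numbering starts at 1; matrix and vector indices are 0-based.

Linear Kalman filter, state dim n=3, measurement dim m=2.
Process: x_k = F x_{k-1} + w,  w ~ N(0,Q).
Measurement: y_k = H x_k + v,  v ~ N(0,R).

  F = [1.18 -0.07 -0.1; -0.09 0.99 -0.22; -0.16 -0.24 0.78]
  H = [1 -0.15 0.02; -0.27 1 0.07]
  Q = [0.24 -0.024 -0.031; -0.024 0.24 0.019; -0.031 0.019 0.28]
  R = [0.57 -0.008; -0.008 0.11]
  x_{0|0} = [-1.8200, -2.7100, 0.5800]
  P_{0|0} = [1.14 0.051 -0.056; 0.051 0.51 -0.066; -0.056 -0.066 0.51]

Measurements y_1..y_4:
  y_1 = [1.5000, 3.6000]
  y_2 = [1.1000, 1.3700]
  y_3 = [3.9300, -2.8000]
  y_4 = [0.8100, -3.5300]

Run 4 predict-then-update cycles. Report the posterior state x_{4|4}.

step 1: x^-=[-2.0159, -2.6467, 1.3940]  P^-=[1.8388 -0.0897 -0.3417; -0.0897 0.7912 -0.2327; -0.3417 -0.2327 0.6914]  S=[2.4415 -0.7399; -0.7399 1.0674]  K=[0.7376 -0.0604; 0.1767 0.8711; -0.1850 -0.2145]  nu=[3.0910, 5.6048]  x^+=[-0.0746, 2.7821, -0.3799]  P^+=[0.4409 0.1157 -0.1312; 0.1157 0.1327 -0.1008; -0.1312 -0.1008 0.6175]
step 2: x^-=[-0.2448, 2.8445, -0.9521]  P^-=[0.8711 0.1107 -0.3114; 0.1107 0.4216 -0.2065; -0.3114 -0.2065 0.7540]  S=[1.4065 -0.2123; -0.2123 0.5219]  K=[0.5975 -0.0373; 0.1491 0.7835; -0.2225 -0.2239]  nu=[1.7905, -1.4740]  x^+=[0.8800, 1.9566, -1.0203]  P^+=[0.3588 0.0989 -0.1555; 0.0989 0.1196 -0.1124; -0.1555 -0.1124 0.6793]
step 3: x^-=[1.0035, 2.0823, -1.4063]  P^-=[0.7658 0.1090 -0.3187; 0.1090 0.4181 -0.2216; -0.3187 -0.2216 0.7979]  S=[1.3014 -0.1856; -0.1856 0.5100]  K=[0.5668 -0.0291; 0.1440 0.7841; -0.2420 -0.2443]  nu=[3.2670, -4.5129]  x^+=[2.9865, -0.9859, -1.0941]  P^+=[0.3411 0.0961 -0.1683; 0.0961 0.1195 -0.1203; -0.1683 -0.1203 0.7132]
step 4: x^-=[3.7025, -1.0041, -1.0946]  P^-=[0.7448 0.1123 -0.3291; 0.1123 0.4230 -0.2334; -0.3291 -0.2334 0.8239]  S=[1.2792 -0.1780; -0.1780 0.5104]  K=[0.5607 -0.0235; 0.1441 0.7875; -0.2529 -0.2583]  nu=[-3.0212, -1.4496]  x^+=[2.0427, -2.5812, 0.0440]  P^+=[0.3377 0.0964 -0.1755; 0.0964 0.1202 -0.1250; -0.1755 -0.1250 0.7313]

x_post = [2.0427, -2.5812, 0.0440]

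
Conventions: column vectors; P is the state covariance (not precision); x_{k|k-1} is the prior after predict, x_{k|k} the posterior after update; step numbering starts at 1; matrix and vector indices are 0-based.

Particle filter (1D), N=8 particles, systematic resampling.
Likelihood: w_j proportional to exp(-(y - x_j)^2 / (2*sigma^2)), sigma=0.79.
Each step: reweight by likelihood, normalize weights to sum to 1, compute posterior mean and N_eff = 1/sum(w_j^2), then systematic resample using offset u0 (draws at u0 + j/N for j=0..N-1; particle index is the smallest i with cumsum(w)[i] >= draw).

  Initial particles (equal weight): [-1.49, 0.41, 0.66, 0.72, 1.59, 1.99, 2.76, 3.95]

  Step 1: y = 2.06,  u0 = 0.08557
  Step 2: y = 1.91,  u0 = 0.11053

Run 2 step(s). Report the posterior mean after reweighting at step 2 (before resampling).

step 1: w=[0.0000, 0.0361, 0.0666, 0.0759, 0.2681, 0.3188, 0.2161, 0.0183]  mean=1.8429  Neff=4.3090  idx=[2, 4, 4, 5, 5, 5, 6, 6]
step 2: w=[0.0459, 0.1478, 0.1478, 0.1596, 0.1596, 0.1596, 0.0899, 0.0899]  mean=1.9492  Neff=7.2281  idx=[1, 2, 3, 3, 4, 5, 6, 7]

post_mean = 1.9492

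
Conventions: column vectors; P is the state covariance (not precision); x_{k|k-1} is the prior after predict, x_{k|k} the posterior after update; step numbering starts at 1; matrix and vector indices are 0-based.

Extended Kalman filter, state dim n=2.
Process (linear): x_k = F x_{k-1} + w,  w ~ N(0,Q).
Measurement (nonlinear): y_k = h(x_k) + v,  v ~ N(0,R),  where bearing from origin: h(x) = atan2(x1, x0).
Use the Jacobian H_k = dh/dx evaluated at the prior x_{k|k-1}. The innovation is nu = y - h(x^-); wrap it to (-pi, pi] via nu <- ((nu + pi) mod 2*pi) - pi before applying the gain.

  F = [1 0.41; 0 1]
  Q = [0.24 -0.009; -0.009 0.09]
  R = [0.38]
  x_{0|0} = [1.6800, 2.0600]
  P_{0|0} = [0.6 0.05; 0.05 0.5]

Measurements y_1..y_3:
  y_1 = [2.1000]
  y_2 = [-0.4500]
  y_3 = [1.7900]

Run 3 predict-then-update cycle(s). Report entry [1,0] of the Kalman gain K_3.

step 1: x^-=[2.5246, 2.0600]  P^-=[0.9650 0.2460; 0.2460 0.5900]  H_jac=[-0.1940 0.2378]  S=[0.4270]  K=[-0.3015; 0.2168]  nu=[1.4156]  x^+=[2.0978, 2.3669]  P^+=[0.9262 0.2739; 0.2739 0.5699]
step 2: x^-=[3.0682, 2.3669]  P^-=[1.4866 0.4986; 0.4986 0.6599]  H_jac=[-0.1576 0.2043]  S=[0.4124]  K=[-0.3212; 0.1364]  nu=[-1.1071]  x^+=[3.4238, 2.2158]  P^+=[1.4441 0.5167; 0.5167 0.6523]
step 3: x^-=[4.3323, 2.2158]  P^-=[2.2174 0.7751; 0.7751 0.7423]  H_jac=[-0.0936 0.1830]  S=[0.3977]  K=[-0.1652; 0.1591]  nu=[1.3172]  x^+=[4.1147, 2.4254]  P^+=[2.2065 0.7855; 0.7855 0.7322]

K[1,0] = 0.1591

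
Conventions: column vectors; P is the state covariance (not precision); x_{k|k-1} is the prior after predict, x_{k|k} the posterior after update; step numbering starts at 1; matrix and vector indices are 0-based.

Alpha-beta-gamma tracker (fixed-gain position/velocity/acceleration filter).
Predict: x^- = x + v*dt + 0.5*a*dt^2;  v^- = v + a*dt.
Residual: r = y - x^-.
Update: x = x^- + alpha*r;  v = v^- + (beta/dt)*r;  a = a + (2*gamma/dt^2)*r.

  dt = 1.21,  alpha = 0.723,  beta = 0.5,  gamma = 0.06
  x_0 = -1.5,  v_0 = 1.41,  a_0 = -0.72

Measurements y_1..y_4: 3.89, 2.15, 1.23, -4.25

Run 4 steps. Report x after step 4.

step 1: x_pred=-0.3210  r=4.2110  x^+=2.7236  v^+=2.2789  a^+=-0.3749
step 2: x_pred=5.2066  r=-3.0566  x^+=2.9967  v^+=0.5622  a^+=-0.6254
step 3: x_pred=3.2192  r=-1.9892  x^+=1.7810  v^+=-1.0164  a^+=-0.7884
step 4: x_pred=-0.0261  r=-4.2239  x^+=-3.0800  v^+=-3.7159  a^+=-1.1346

x_post = -3.0800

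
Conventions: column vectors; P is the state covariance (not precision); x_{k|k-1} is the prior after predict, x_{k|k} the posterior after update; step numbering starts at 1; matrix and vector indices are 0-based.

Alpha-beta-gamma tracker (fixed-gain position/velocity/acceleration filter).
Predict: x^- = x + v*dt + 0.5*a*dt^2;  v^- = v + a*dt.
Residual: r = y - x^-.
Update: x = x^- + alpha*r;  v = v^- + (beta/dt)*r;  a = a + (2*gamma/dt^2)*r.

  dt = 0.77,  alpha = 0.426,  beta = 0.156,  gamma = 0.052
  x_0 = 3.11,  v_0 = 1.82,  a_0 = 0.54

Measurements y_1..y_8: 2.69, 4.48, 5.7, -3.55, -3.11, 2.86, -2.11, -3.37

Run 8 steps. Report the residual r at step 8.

step 1: x_pred=4.6715  r=-1.9815  x^+=3.8274  v^+=1.8344  a^+=0.1924
step 2: x_pred=5.2969  r=-0.8169  x^+=4.9489  v^+=1.8170  a^+=0.0491
step 3: x_pred=6.3626  r=-0.6626  x^+=6.0803  v^+=1.7206  a^+=-0.0671
step 4: x_pred=7.3853  r=-10.9353  x^+=2.7269  v^+=-0.5465  a^+=-1.9852
step 5: x_pred=1.7176  r=-4.8276  x^+=-0.3390  v^+=-3.0532  a^+=-2.8320
step 6: x_pred=-3.5295  r=6.3895  x^+=-0.8076  v^+=-3.9393  a^+=-1.7113
step 7: x_pred=-4.3481  r=2.2381  x^+=-3.3947  v^+=-4.8036  a^+=-1.3187
step 8: x_pred=-7.4844  r=4.1144  x^+=-5.7316  v^+=-4.9854  a^+=-0.5970

resid = 4.1144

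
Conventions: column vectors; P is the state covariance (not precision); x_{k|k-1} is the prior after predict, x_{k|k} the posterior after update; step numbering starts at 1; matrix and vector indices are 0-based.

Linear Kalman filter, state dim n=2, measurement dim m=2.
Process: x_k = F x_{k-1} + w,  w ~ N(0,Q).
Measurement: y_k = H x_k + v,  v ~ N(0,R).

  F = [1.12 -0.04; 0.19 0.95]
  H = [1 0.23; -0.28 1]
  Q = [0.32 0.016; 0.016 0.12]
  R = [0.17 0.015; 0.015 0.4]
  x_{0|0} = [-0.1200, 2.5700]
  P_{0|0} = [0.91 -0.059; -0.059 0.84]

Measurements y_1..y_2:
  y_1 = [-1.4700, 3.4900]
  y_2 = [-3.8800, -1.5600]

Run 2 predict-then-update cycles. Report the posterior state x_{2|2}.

step 1: x^-=[-0.2372, 2.4187]  P^-=[1.4681 0.1154; 0.1154 0.8897]  S=[1.7383 -0.0835; -0.0835 1.3401]  K=[0.8518 -0.1676; 0.2155 0.6532]  nu=[-1.7891, 1.0049]  x^+=[-1.9296, 2.6896]  P^+=[0.1454 -0.0135; -0.0135 0.2607]
step 2: x^-=[-2.2687, 2.1885]  P^-=[0.5040 0.0227; 0.0227 0.3557]  S=[0.7033 -0.0231; -0.0231 0.7824]  K=[0.7198 -0.1301; 0.1634 0.4512]  nu=[-2.1147, -4.3837]  x^+=[-3.2206, -0.1352]  P^+=[0.1220 -0.0071; -0.0071 0.1810]

x_post = [-3.2206, -0.1352]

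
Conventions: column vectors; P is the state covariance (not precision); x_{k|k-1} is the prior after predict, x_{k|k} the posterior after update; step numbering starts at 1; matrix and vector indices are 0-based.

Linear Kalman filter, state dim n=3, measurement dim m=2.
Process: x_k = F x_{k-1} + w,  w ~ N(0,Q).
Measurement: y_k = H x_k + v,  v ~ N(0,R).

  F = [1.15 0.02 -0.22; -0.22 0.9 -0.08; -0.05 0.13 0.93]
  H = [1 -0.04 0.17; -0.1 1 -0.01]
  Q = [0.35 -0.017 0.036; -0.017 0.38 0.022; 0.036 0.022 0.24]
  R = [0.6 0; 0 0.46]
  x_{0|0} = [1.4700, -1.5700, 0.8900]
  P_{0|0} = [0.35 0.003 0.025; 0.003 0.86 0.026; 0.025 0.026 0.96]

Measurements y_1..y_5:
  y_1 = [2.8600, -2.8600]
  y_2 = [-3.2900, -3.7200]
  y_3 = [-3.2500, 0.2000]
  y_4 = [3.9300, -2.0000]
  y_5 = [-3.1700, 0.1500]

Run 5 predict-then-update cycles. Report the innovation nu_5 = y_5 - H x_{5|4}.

step 1: x^-=[1.4633, -1.8076, 0.5501]  P^-=[0.8469 -0.0764 -0.1511; -0.0764 1.0956 0.0713; -0.1511 0.0713 1.0896]  S=[1.4339 -0.1908; -0.1908 1.5778]  K=[0.5706 -0.0321; 0.0179 0.7010; 0.0286 0.0513]  nu=[1.2309, -0.9006]  x^+=[2.1945, -2.4168, 0.5391]  P^+=[0.3715 0.0207 -0.1665; 0.0207 0.3247 0.0178; -0.1665 0.0178 1.0849]
step 2: x^-=[2.3568, -2.7011, 0.0775]  P^-=[0.9790 -0.0610 -0.3835; -0.0610 0.6513 0.0300; -0.3835 0.0300 1.2042]  S=[1.4889 -0.1718; -0.1718 1.1320]  K=[0.6102 -0.0444; 0.0121 0.5823; -0.1172 0.0319]  nu=[-5.7680, -0.7825]  x^+=[-1.1284, -3.2267, 0.7285]  P^+=[0.4130 0.0182 -0.2712; 0.0182 0.2697 -0.0006; -0.2712 -0.0006 1.1813]
step 3: x^-=[-1.5225, -2.7141, 0.3145]  P^-=[1.0915 -0.0652 -0.5191; -0.0652 0.6093 0.0228; -0.5191 0.0228 1.2922]  S=[1.5582 -0.1833; -0.1833 1.0919]  K=[0.6399 -0.0475; 0.0116 0.5657; -0.1898 0.0247]  nu=[-1.8895, 2.7650]  x^+=[-2.8630, -1.1717, 0.7414]  P^+=[0.4398 0.0189 -0.3240; 0.0189 0.2620 -0.0087; -0.3240 -0.0087 1.2336]
step 4: x^-=[-3.4790, -0.4840, 0.6803]  P^-=[1.1563 -0.0665 -0.5881; -0.0665 0.6038 0.0221; -0.5881 0.0221 1.3403]  S=[1.6010 -0.1892; -0.1892 1.0872]  K=[0.6558 -0.0480; 0.0123 0.5634; -0.2228 0.0233]  nu=[7.2739, -1.8571]  x^+=[1.3801, -1.4409, -0.9839]  P^+=[0.4534 0.0198 -0.3481; 0.0198 0.2610 -0.0115; -0.3481 -0.0115 1.2582]
step 5: x^-=[1.7748, -1.5217, -1.1713]  P^-=[1.1878 -0.0670 -0.6199; -0.0670 0.6030 0.0228; -0.6199 0.0228 1.3631]  S=[1.6224 -0.1919; -0.1919 1.0867]  K=[0.6631 -0.0482; 0.0128 0.5631; -0.2370 0.0236]  nu=[-4.8065, 1.8374]  x^+=[-1.5009, -0.5486, 0.0111]  P^+=[0.4596 0.0202 -0.3585; 0.0202 0.2609 -0.0123; -0.3585 -0.0123 1.2692]

innov = [-4.8065, 1.8374]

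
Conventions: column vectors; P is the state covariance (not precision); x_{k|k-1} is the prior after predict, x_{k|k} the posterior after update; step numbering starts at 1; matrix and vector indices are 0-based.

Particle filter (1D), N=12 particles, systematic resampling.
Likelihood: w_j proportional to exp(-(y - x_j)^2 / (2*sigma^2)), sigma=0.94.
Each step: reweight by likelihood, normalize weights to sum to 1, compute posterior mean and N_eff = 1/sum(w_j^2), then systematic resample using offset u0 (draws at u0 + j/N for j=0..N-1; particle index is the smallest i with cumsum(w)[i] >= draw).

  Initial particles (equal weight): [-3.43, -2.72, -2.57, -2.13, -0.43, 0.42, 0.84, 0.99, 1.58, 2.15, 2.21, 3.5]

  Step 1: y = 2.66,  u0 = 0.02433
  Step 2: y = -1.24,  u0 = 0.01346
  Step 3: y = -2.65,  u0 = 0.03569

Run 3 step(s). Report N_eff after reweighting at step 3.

N_eff = 9.4884

step 1: w=[0.0000, 0.0000, 0.0000, 0.0000, 0.0013, 0.0174, 0.0456, 0.0613, 0.1536, 0.2565, 0.2650, 0.1993]  mean=2.1831  Neff=4.8672  idx=[6, 7, 8, 8, 9, 9, 9, 10, 10, 10, 11, 11]
step 2: w=[0.4893, 0.3394, 0.0629, 0.0629, 0.0085, 0.0085, 0.0085, 0.0067, 0.0067, 0.0067, 0.0000, 0.0000]  mean=1.0450  Neff=2.7565  idx=[0, 0, 0, 0, 0, 0, 1, 1, 1, 1, 2, 3]
step 3: w=[0.1210, 0.1210, 0.1210, 0.1210, 0.1210, 0.1210, 0.0661, 0.0661, 0.0661, 0.0661, 0.0048, 0.0048]  mean=0.8867  Neff=9.4884  idx=[0, 0, 1, 2, 3, 3, 4, 5, 5, 6, 8, 9]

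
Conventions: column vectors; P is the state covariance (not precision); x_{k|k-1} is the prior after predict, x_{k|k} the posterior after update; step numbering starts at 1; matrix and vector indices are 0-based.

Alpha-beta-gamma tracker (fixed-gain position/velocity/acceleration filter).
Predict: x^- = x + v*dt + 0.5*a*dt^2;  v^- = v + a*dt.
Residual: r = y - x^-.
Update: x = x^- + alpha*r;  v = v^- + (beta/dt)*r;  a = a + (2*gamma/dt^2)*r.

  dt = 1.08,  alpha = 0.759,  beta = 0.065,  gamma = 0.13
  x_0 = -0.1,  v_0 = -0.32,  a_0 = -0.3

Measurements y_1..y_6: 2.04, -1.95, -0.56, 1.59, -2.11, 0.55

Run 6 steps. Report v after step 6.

step 1: x_pred=-0.6206  r=2.6606  x^+=1.3988  v^+=-0.4839  a^+=0.2931
step 2: x_pred=1.0471  r=-2.9971  x^+=-1.2277  v^+=-0.3478  a^+=-0.3750
step 3: x_pred=-1.8220  r=1.2620  x^+=-0.8641  v^+=-0.6768  a^+=-0.0937
step 4: x_pred=-1.6498  r=3.2398  x^+=0.8092  v^+=-0.5831  a^+=0.6284
step 5: x_pred=0.5460  r=-2.6560  x^+=-1.4699  v^+=-0.0642  a^+=0.0364
step 6: x_pred=-1.5180  r=2.0680  x^+=0.0516  v^+=0.0996  a^+=0.4974

v_post = 0.0996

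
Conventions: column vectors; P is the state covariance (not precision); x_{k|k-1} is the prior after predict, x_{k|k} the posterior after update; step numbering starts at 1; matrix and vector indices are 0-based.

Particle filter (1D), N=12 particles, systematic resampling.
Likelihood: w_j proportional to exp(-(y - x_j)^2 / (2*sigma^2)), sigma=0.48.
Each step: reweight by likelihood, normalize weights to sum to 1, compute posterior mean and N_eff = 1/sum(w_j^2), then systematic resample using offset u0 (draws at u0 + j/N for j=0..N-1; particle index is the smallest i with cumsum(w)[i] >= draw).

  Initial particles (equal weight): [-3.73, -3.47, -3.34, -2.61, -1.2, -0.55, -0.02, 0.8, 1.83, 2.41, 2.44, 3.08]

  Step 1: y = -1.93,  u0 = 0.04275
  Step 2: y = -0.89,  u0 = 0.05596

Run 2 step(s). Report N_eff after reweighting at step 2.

step 1: w=[0.0012, 0.0081, 0.0186, 0.5108, 0.4384, 0.0223, 0.0005, 0.0000, 0.0000, 0.0000, 0.0000, 0.0000]  mean=-1.9665  Neff=2.2026  idx=[3, 3, 3, 3, 3, 3, 4, 4, 4, 4, 4, 4]
step 2: w=[0.0003, 0.0003, 0.0003, 0.0003, 0.0003, 0.0003, 0.1663, 0.1663, 0.1663, 0.1663, 0.1663, 0.1663]  mean=-1.2028  Neff=6.0241  idx=[6, 6, 7, 7, 8, 8, 9, 9, 10, 10, 11, 11]

N_eff = 6.0241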